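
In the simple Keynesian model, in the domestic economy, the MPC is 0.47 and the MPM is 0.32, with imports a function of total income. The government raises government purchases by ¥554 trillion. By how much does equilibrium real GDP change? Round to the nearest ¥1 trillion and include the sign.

+¥652 trillion

Expenditure multiplier = 1/(1 − c + m) = 1/(1 − 0.47 + 0.32) = 1/0.85 ≈ 1.176.
ΔY = k × ΔG = (+¥554 trillion) / 0.85 ≈ +¥652 trillion.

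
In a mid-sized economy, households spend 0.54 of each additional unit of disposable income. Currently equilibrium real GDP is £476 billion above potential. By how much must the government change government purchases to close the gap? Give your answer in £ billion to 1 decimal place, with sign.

Spending multiplier = 1/(1 − MPC) = 1/(1 − 0.54) = 1/0.46 ≈ 2.174.
Need ΔY = −£476 billion, so ΔG = ΔY/k = (−£476 billion) × 0.46 ≈ −£219 billion.
The government should cut government purchases by £219 billion.

−£219.0 billion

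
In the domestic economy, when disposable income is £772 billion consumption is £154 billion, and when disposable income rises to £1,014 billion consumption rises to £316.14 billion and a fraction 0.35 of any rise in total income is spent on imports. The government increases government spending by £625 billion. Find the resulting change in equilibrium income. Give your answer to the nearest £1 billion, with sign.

+£919 billion

MPC = ΔC/ΔYd = (316.14 − 154)/(1,014 − 772) = 162.14/242 = 0.67.
Government-spending multiplier = 1/(1 − c + m) = 1/(1 − 0.67 + 0.35) = 1/0.68 ≈ 1.471.
ΔY = k × ΔG = (+£625 billion) / 0.68 ≈ +£919 billion.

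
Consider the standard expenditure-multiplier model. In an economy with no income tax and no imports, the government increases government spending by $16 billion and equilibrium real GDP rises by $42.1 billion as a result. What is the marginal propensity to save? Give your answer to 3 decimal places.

Implied spending multiplier k = ΔY/ΔG = 42.1/16 ≈ 2.6313.
Since k = 1/(1 − MPC), MPC = 1 − 1/k = 1 − ΔG/ΔY = 1 − 16/42.1 ≈ 0.620.
MPS = 1 − MPC = 0.380.

0.380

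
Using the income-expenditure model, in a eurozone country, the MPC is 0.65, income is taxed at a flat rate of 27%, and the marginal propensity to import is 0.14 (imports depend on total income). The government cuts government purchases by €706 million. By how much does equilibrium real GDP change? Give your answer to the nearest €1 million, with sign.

−€1,061 million

Expenditure multiplier = 1/(1 − c(1−t) + m) = 1/(1 − 0.65×0.73 + 0.14) = 1/0.6655 ≈ 1.503.
ΔY = k × ΔG = (−€706 million) / 0.6655 ≈ −€1,061 million.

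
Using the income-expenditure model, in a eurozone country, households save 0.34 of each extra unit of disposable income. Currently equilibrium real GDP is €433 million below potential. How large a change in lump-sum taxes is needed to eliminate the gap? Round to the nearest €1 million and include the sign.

MPC = 1 − MPS = 1 − 0.34 = 0.66.
Spending multiplier = 1/(1 − MPC) = 1/(1 − 0.66) = 1/0.34 ≈ 2.941.
Tax multiplier = −c·k = −0.66/0.34 ≈ −1.941. Need ΔY = +€433 million, so ΔT = ΔY/(−c·k) = −(+€433 million) × 0.34 / 0.66 ≈ −€223 million.
The government should cut lump-sum taxes by €223 million.

−€223 million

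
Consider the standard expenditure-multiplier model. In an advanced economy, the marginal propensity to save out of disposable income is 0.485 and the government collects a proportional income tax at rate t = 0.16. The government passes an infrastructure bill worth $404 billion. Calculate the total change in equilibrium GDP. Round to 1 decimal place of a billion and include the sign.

+$712.0 billion

MPC = 1 − MPS = 1 − 0.485 = 0.515.
Expenditure multiplier = 1/(1 − c(1−t)) = 1/(1 − 0.515×0.84) = 1/0.5674 ≈ 1.762.
ΔY = k × ΔG = (+$404 billion) / 0.5674 ≈ +$712 billion.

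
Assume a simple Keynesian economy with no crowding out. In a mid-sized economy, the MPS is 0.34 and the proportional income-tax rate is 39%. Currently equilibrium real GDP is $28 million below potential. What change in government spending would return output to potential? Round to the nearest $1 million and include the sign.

MPC = 1 − MPS = 1 − 0.34 = 0.66.
Spending multiplier = 1/(1 − c(1−t)) = 1/(1 − 0.66×0.61) = 1/0.5974 ≈ 1.674.
Need ΔY = +$28 million, so ΔG = ΔY/k = (+$28 million) × 0.5974 ≈ +$17 million.
The government should increase government spending by $17 million.

+$17 million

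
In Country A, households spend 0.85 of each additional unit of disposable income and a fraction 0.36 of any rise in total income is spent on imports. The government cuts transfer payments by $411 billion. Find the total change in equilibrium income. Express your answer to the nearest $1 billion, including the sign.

The transfer change shifts disposable income by −$411 billion, so first-round consumption changes by c·ΔTR = 0.85 × (−$411 billion) = −$349.35 billion.
Expenditure multiplier = 1/(1 − c + m) = 1/(1 − 0.85 + 0.36) = 1/0.51 ≈ 1.961.
The transfer multiplier is c × k ≈ 1.667, so ΔY = k × (c·ΔTR) = (−$349.35 billion) / 0.51 = −$685 billion.

−$685 billion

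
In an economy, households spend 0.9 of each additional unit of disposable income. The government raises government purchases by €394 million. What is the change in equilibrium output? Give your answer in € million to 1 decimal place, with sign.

Expenditure multiplier = 1/(1 − MPC) = 1/(1 − 0.9) = 1/0.1 = 10.
ΔY = k × ΔG = (+€394 million) / 0.1 = +€3,940 million.

+€3,940.0 million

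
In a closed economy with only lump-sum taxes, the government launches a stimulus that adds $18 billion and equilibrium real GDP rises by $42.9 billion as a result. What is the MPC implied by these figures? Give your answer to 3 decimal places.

0.580

Implied spending multiplier k = ΔY/ΔG = 42.9/18 ≈ 2.3833.
Since k = 1/(1 − MPC), MPC = 1 − 1/k = 1 − ΔG/ΔY = 1 − 18/42.9 ≈ 0.580.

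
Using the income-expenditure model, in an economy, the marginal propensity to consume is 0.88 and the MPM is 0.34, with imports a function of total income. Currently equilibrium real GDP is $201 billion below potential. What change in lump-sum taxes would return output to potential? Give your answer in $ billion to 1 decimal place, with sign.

Spending multiplier = 1/(1 − c + m) = 1/(1 − 0.88 + 0.34) = 1/0.46 ≈ 2.174.
Tax multiplier = −c·k = −0.88/0.46 ≈ −1.913. Need ΔY = +$201 billion, so ΔT = ΔY/(−c·k) = −(+$201 billion) × 0.46 / 0.88 ≈ −$105.1 billion.
The government should cut lump-sum taxes by $105.1 billion.

−$105.1 billion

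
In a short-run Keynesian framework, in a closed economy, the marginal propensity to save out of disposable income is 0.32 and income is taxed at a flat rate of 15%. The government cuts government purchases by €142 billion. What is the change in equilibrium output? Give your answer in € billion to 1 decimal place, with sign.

MPC = 1 − MPS = 1 − 0.32 = 0.68.
Spending multiplier = 1/(1 − c(1−t)) = 1/(1 − 0.68×0.85) = 1/0.422 ≈ 2.37.
ΔY = k × ΔG = (−€142 billion) / 0.422 ≈ −€336.5 billion.

−€336.5 billion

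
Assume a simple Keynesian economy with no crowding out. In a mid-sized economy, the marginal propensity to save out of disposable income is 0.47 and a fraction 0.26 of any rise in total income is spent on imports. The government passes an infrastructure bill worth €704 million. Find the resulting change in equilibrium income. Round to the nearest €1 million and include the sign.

+€964 million

MPC = 1 − MPS = 1 − 0.47 = 0.53.
Government-spending multiplier = 1/(1 − c + m) = 1/(1 − 0.53 + 0.26) = 1/0.73 ≈ 1.37.
ΔY = k × ΔG = (+€704 million) / 0.73 ≈ +€964 million.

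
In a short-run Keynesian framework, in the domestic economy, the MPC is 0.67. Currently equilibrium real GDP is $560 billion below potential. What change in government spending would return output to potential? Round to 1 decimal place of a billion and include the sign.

+$184.8 billion

Spending multiplier = 1/(1 − MPC) = 1/(1 − 0.67) = 1/0.33 ≈ 3.03.
Need ΔY = +$560 billion, so ΔG = ΔY/k = (+$560 billion) × 0.33 = +$184.8 billion.
The government should increase government spending by $184.8 billion.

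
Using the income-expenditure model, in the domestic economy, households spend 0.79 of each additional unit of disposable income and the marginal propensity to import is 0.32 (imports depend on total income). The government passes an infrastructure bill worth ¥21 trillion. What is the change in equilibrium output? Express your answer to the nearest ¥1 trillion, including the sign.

Government-spending multiplier = 1/(1 − c + m) = 1/(1 − 0.79 + 0.32) = 1/0.53 ≈ 1.887.
ΔY = k × ΔG = (+¥21 trillion) / 0.53 ≈ +¥40 trillion.

+¥40 trillion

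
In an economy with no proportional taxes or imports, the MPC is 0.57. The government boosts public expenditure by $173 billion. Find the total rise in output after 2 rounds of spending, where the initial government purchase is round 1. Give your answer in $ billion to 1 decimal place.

Round 1 adds ΔG = $173 billion; each later round is MPC = 0.57 times the previous.
After 2 rounds: 173 + 98.61 = ΔG·(1 − c^2)/(1 − c) = 173 × (1 − 0.3249)/0.43 ≈ $271.6 billion.

$271.6 billion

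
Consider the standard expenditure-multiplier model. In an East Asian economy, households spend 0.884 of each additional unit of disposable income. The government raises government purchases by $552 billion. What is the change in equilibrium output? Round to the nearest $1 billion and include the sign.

Expenditure multiplier = 1/(1 − MPC) = 1/(1 − 0.884) = 1/0.116 ≈ 8.621.
ΔY = k × ΔG = (+$552 billion) / 0.116 ≈ +$4,759 billion.

+$4,759 billion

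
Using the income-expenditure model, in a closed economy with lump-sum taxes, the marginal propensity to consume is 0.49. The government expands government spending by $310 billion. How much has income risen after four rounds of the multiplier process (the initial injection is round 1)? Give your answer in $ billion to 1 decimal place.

Round 1 adds ΔG = $310 billion; each later round is MPC = 0.49 times the previous.
After 4 rounds: 310 + 151.9 + 74.431 + 36.47119 = ΔG·(1 − c^4)/(1 − c) = 310 × (1 − 0.05764801)/0.51 ≈ $572.8 billion.

$572.8 billion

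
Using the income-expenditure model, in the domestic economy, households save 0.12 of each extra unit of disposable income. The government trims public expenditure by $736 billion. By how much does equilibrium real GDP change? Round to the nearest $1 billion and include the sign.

−$6,133 billion

MPC = 1 − MPS = 1 − 0.12 = 0.88.
Government-spending multiplier = 1/(1 − MPC) = 1/(1 − 0.88) = 1/0.12 ≈ 8.333.
ΔY = k × ΔG = (−$736 billion) / 0.12 ≈ −$6,133 billion.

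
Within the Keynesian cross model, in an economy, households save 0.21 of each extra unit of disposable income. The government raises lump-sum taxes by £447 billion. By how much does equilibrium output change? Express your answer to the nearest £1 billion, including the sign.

−£1,682 billion

MPC = 1 − MPS = 1 − 0.21 = 0.79.
A lump-sum tax change of +£447 billion shifts disposable income by −£447 billion; first-round consumption changes by −c × ΔT = −0.79 × (+£447 billion) = −£353.13 billion.
Expenditure multiplier = 1/(1 − MPC) = 1/(1 − 0.79) = 1/0.21 ≈ 4.762.
The tax multiplier is −c × k ≈ −3.762, so ΔY = k × (−c·ΔT) = (−£353.13 billion) / 0.21 ≈ −£1,682 billion.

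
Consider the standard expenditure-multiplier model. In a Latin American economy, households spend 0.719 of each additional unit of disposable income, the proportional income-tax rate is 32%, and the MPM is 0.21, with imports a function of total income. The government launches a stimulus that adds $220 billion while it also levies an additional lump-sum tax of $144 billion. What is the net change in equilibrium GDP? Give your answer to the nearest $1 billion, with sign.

+$162 billion

Expenditure multiplier = 1/(1 − c(1−t) + m) = 1/(1 − 0.719×0.68 + 0.21) = 1/0.72108 ≈ 1.387.
ΔG contributes k·ΔG = (+$220 billion) / 0.72108 ≈ +$305.1 billion.
ΔT of +$144 billion changes first-round spending by −c·ΔT = −$103.536 billion, contributing k·(−c·ΔT) = (−$103.536 billion) / 0.72108 ≈ −$143.6 billion.
Net ΔY = k(ΔG − c·ΔT) = (+$116.464 billion) / 0.72108 ≈ +$162 billion.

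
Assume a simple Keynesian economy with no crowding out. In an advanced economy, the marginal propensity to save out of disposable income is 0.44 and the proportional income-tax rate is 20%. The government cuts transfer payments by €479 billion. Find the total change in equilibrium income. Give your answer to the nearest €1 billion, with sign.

−€486 billion

MPC = 1 − MPS = 1 − 0.44 = 0.56.
The transfer change shifts disposable income by −€479 billion, so first-round consumption changes by c·ΔTR = 0.56 × (−€479 billion) = −€268.24 billion.
Expenditure multiplier = 1/(1 − c(1−t)) = 1/(1 − 0.56×0.8) = 1/0.552 ≈ 1.812.
The transfer multiplier is c × k ≈ 1.014, so ΔY = k × (c·ΔTR) = (−€268.24 billion) / 0.552 ≈ −€486 billion.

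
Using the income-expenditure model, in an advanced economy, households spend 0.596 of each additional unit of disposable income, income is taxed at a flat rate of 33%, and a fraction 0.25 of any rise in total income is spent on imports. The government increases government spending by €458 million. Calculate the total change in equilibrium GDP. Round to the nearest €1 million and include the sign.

Spending multiplier = 1/(1 − c(1−t) + m) = 1/(1 − 0.596×0.67 + 0.25) = 1/0.85068 ≈ 1.176.
ΔY = k × ΔG = (+€458 million) / 0.85068 ≈ +€538 million.

+€538 million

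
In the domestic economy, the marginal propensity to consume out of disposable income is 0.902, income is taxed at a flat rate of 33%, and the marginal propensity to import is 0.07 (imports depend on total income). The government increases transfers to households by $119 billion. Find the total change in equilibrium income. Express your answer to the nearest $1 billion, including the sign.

The transfer change shifts disposable income by +$119 billion, so first-round consumption changes by c·ΔTR = 0.902 × (+$119 billion) = +$107.338 billion.
Expenditure multiplier = 1/(1 − c(1−t) + m) = 1/(1 − 0.902×0.67 + 0.07) = 1/0.46566 ≈ 2.147.
The transfer multiplier is c × k ≈ 1.937, so ΔY = k × (c·ΔTR) = (+$107.338 billion) / 0.46566 ≈ +$231 billion.

+$231 billion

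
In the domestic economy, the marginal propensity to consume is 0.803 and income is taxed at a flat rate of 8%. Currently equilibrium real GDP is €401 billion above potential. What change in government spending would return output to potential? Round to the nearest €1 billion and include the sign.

−€105 billion

Spending multiplier = 1/(1 − c(1−t)) = 1/(1 − 0.803×0.92) = 1/0.26124 ≈ 3.828.
Need ΔY = −€401 billion, so ΔG = ΔY/k = (−€401 billion) × 0.26124 ≈ −€105 billion.
The government should cut government spending by €105 billion.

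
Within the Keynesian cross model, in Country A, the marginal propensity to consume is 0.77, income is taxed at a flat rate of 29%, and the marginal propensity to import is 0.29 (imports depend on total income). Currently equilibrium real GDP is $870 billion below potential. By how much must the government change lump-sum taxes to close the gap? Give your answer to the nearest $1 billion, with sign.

−$840 billion

Spending multiplier = 1/(1 − c(1−t) + m) = 1/(1 − 0.77×0.71 + 0.29) = 1/0.7433 ≈ 1.345.
Tax multiplier = −c·k = −0.77/0.7433 ≈ −1.036. Need ΔY = +$870 billion, so ΔT = ΔY/(−c·k) = −(+$870 billion) × 0.7433 / 0.77 ≈ −$840 billion.
The government should cut lump-sum taxes by $840 billion.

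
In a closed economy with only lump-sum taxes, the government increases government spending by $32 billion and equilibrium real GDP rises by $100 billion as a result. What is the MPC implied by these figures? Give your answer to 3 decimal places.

Implied spending multiplier k = ΔY/ΔG = 100/32 = 3.125.
Since k = 1/(1 − MPC), MPC = 1 − 1/k = 1 − ΔG/ΔY = 1 − 32/100 = 0.680.

0.680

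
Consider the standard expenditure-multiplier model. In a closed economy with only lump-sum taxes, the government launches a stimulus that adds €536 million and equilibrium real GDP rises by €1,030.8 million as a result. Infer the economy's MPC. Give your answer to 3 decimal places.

0.480

Implied spending multiplier k = ΔY/ΔG = 1,030.8/536 ≈ 1.9231.
Since k = 1/(1 − MPC), MPC = 1 − 1/k = 1 − ΔG/ΔY = 1 − 536/1,030.8 ≈ 0.480.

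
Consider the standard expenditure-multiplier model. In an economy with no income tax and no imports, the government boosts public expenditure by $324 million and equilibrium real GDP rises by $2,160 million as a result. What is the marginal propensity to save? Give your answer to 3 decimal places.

0.150

Implied spending multiplier k = ΔY/ΔG = 2,160/324 ≈ 6.6667.
Since k = 1/(1 − MPC), MPC = 1 − 1/k = 1 − ΔG/ΔY = 1 − 324/2,160 = 0.850.
MPS = 1 − MPC = 0.150.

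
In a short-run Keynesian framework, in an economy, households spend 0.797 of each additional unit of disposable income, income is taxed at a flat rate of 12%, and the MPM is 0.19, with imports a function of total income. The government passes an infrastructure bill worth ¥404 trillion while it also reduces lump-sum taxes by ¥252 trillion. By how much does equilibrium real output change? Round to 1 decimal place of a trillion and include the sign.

Expenditure multiplier = 1/(1 − c(1−t) + m) = 1/(1 − 0.797×0.88 + 0.19) = 1/0.48864 ≈ 2.046.
ΔG contributes k·ΔG = (+¥404 trillion) / 0.48864 ≈ +¥826.8 trillion.
ΔT of −¥252 trillion changes first-round spending by −c·ΔT = +¥200.844 trillion, contributing k·(−c·ΔT) = (+¥200.844 trillion) / 0.48864 ≈ +¥411 trillion.
Net ΔY = k(ΔG − c·ΔT) = (+¥604.844 trillion) / 0.48864 ≈ +¥1,237.8 trillion.

+¥1,237.8 trillion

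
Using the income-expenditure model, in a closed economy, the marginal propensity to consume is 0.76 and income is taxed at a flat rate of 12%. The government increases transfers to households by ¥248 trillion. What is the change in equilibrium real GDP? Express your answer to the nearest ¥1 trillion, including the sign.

The transfer change shifts disposable income by +¥248 trillion, so first-round consumption changes by c·ΔTR = 0.76 × (+¥248 trillion) = +¥188.48 trillion.
Expenditure multiplier = 1/(1 − c(1−t)) = 1/(1 − 0.76×0.88) = 1/0.3312 ≈ 3.019.
The transfer multiplier is c × k ≈ 2.295, so ΔY = k × (c·ΔTR) = (+¥188.48 trillion) / 0.3312 ≈ +¥569 trillion.

+¥569 trillion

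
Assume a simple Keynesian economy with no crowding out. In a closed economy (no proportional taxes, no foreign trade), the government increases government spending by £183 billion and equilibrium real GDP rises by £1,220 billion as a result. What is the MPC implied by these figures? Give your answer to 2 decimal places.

0.85

Implied spending multiplier k = ΔY/ΔG = 1,220/183 ≈ 6.6667.
Since k = 1/(1 − MPC), MPC = 1 − 1/k = 1 − ΔG/ΔY = 1 − 183/1,220 = 0.85.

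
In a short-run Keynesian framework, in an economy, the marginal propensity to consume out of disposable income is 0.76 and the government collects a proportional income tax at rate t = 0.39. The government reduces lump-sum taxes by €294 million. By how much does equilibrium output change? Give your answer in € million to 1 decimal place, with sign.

A lump-sum tax change of −€294 million shifts disposable income by +€294 million; first-round consumption changes by −c × ΔT = −0.76 × (−€294 million) = +€223.44 million.
Expenditure multiplier = 1/(1 − c(1−t)) = 1/(1 − 0.76×0.61) = 1/0.5364 ≈ 1.864.
The tax multiplier is −c × k ≈ −1.417, so ΔY = k × (−c·ΔT) = (+€223.44 million) / 0.5364 ≈ +€416.6 million.

+€416.6 million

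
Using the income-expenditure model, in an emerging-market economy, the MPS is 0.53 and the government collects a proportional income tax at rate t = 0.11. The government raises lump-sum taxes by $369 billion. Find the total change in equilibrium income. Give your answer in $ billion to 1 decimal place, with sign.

−$298.1 billion

MPC = 1 − MPS = 1 − 0.53 = 0.47.
A lump-sum tax change of +$369 billion shifts disposable income by −$369 billion; first-round consumption changes by −c × ΔT = −0.47 × (+$369 billion) = −$173.43 billion.
Expenditure multiplier = 1/(1 − c(1−t)) = 1/(1 − 0.47×0.89) = 1/0.5817 ≈ 1.719.
The tax multiplier is −c × k ≈ −0.808, so ΔY = k × (−c·ΔT) = (−$173.43 billion) / 0.5817 ≈ −$298.1 billion.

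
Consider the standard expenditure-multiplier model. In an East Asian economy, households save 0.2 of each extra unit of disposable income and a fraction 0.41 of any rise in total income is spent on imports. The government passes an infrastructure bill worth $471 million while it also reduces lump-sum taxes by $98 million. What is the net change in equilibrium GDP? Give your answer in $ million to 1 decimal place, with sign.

+$900.7 million

MPC = 1 − MPS = 1 − 0.2 = 0.8.
Expenditure multiplier = 1/(1 − c + m) = 1/(1 − 0.8 + 0.41) = 1/0.61 ≈ 1.639.
ΔG contributes k·ΔG = (+$471 million) / 0.61 ≈ +$772.1 million.
ΔT of −$98 million changes first-round spending by −c·ΔT = +$78.4 million, contributing k·(−c·ΔT) = (+$78.4 million) / 0.61 ≈ +$128.5 million.
Net ΔY = k(ΔG − c·ΔT) = (+$549.4 million) / 0.61 ≈ +$900.7 million.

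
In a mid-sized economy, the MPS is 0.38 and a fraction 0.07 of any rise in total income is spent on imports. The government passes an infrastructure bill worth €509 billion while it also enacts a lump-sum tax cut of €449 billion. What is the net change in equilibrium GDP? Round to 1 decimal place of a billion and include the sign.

+€1,749.7 billion

MPC = 1 − MPS = 1 − 0.38 = 0.62.
Expenditure multiplier = 1/(1 − c + m) = 1/(1 − 0.62 + 0.07) = 1/0.45 ≈ 2.222.
ΔG contributes k·ΔG = (+€509 billion) / 0.45 ≈ +€1,131.1 billion.
ΔT of −€449 billion changes first-round spending by −c·ΔT = +€278.38 billion, contributing k·(−c·ΔT) = (+€278.38 billion) / 0.45 ≈ +€618.6 billion.
Net ΔY = k(ΔG − c·ΔT) = (+€787.38 billion) / 0.45 ≈ +€1,749.7 billion.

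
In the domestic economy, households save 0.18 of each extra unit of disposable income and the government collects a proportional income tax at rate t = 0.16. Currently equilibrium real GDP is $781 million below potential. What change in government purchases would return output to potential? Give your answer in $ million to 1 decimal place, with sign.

+$243.0 million

MPC = 1 − MPS = 1 − 0.18 = 0.82.
Spending multiplier = 1/(1 − c(1−t)) = 1/(1 − 0.82×0.84) = 1/0.3112 ≈ 3.213.
Need ΔY = +$781 million, so ΔG = ΔY/k = (+$781 million) × 0.3112 ≈ +$243 million.
The government should increase government purchases by $243 million.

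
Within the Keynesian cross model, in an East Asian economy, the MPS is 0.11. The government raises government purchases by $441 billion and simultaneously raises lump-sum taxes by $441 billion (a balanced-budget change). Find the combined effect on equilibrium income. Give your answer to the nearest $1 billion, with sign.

+$441 billion

MPC = 1 − MPS = 1 − 0.11 = 0.89.
Expenditure multiplier = 1/(1 − MPC) = 1/(1 − 0.89) = 1/0.11 ≈ 9.091.
ΔG contributes k·ΔG = (+$441 billion) / 0.11 ≈ +$4,009.1 billion.
ΔT of +$441 billion changes first-round spending by −c·ΔT = −$392.49 billion, contributing k·(−c·ΔT) = (−$392.49 billion) / 0.11 ≈ −$3,568.1 billion.
With ΔG = ΔT and no other leakages, the balanced-budget multiplier is 1, so ΔY = ΔG = +$441 billion.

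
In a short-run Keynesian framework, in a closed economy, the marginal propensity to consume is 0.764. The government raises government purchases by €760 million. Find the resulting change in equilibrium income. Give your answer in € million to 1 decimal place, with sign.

Spending multiplier = 1/(1 − MPC) = 1/(1 − 0.764) = 1/0.236 ≈ 4.237.
ΔY = k × ΔG = (+€760 million) / 0.236 ≈ +€3,220.3 million.

+€3,220.3 million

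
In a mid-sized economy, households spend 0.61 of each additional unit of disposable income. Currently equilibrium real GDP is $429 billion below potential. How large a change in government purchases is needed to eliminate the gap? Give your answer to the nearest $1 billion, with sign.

+$167 billion

Spending multiplier = 1/(1 − MPC) = 1/(1 − 0.61) = 1/0.39 ≈ 2.564.
Need ΔY = +$429 billion, so ΔG = ΔY/k = (+$429 billion) × 0.39 ≈ +$167 billion.
The government should increase government purchases by $167 billion.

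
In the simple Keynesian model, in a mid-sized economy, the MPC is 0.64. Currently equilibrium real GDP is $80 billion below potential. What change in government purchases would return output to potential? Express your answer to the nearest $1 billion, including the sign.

Spending multiplier = 1/(1 − MPC) = 1/(1 − 0.64) = 1/0.36 ≈ 2.778.
Need ΔY = +$80 billion, so ΔG = ΔY/k = (+$80 billion) × 0.36 ≈ +$29 billion.
The government should increase government purchases by $29 billion.

+$29 billion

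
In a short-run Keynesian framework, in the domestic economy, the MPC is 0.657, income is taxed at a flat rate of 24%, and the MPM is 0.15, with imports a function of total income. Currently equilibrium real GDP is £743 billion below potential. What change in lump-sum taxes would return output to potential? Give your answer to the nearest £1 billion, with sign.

Spending multiplier = 1/(1 − c(1−t) + m) = 1/(1 − 0.657×0.76 + 0.15) = 1/0.65068 ≈ 1.537.
Tax multiplier = −c·k = −0.657/0.65068 ≈ −1.01. Need ΔY = +£743 billion, so ΔT = ΔY/(−c·k) = −(+£743 billion) × 0.65068 / 0.657 ≈ −£736 billion.
The government should cut lump-sum taxes by £736 billion.

−£736 billion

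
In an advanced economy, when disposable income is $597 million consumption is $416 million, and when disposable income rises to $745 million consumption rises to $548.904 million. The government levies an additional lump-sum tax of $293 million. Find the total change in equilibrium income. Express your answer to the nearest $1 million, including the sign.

−$2,580 million

MPC = ΔC/ΔYd = (548.904 − 416)/(745 − 597) = 132.904/148 = 0.898.
A lump-sum tax change of +$293 million shifts disposable income by −$293 million; first-round consumption changes by −c × ΔT = −0.898 × (+$293 million) = −$263.114 million.
Expenditure multiplier = 1/(1 − MPC) = 1/(1 − 0.898) = 1/0.102 ≈ 9.804.
The tax multiplier is −c × k ≈ −8.804, so ΔY = k × (−c·ΔT) = (−$263.114 million) / 0.102 ≈ −$2,580 million.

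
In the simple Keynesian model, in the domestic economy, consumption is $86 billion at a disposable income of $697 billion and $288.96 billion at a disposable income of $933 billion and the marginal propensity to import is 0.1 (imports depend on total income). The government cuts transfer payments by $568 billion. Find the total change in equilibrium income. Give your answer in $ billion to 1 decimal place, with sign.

MPC = ΔC/ΔYd = (288.96 − 86)/(933 − 697) = 202.96/236 = 0.86.
The transfer change shifts disposable income by −$568 billion, so first-round consumption changes by c·ΔTR = 0.86 × (−$568 billion) = −$488.48 billion.
Expenditure multiplier = 1/(1 − c + m) = 1/(1 − 0.86 + 0.1) = 1/0.24 ≈ 4.167.
The transfer multiplier is c × k ≈ 3.583, so ΔY = k × (c·ΔTR) = (−$488.48 billion) / 0.24 ≈ −$2,035.3 billion.

−$2,035.3 billion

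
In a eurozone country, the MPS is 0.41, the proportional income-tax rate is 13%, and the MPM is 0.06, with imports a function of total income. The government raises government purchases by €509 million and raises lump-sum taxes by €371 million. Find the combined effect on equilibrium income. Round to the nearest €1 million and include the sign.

MPC = 1 − MPS = 1 − 0.41 = 0.59.
Expenditure multiplier = 1/(1 − c(1−t) + m) = 1/(1 − 0.59×0.87 + 0.06) = 1/0.5467 ≈ 1.829.
ΔG contributes k·ΔG = (+€509 million) / 0.5467 ≈ +€931 million.
ΔT of +€371 million changes first-round spending by −c·ΔT = −€218.89 million, contributing k·(−c·ΔT) = (−€218.89 million) / 0.5467 ≈ −€400.4 million.
Net ΔY = k(ΔG − c·ΔT) = (+€290.11 million) / 0.5467 ≈ +€531 million.

+€531 million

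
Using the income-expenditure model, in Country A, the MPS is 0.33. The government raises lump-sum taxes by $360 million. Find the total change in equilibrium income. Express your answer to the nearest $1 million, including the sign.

MPC = 1 − MPS = 1 − 0.33 = 0.67.
A lump-sum tax change of +$360 million shifts disposable income by −$360 million; first-round consumption changes by −c × ΔT = −0.67 × (+$360 million) = −$241.2 million.
Expenditure multiplier = 1/(1 − MPC) = 1/(1 − 0.67) = 1/0.33 ≈ 3.03.
The tax multiplier is −c × k ≈ −2.03, so ΔY = k × (−c·ΔT) = (−$241.2 million) / 0.33 ≈ −$731 million.

−$731 million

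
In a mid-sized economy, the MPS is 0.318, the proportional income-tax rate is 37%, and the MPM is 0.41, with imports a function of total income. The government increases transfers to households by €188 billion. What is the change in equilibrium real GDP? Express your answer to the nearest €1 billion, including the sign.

MPC = 1 − MPS = 1 − 0.318 = 0.682.
The transfer change shifts disposable income by +€188 billion, so first-round consumption changes by c·ΔTR = 0.682 × (+€188 billion) = +€128.216 billion.
Expenditure multiplier = 1/(1 − c(1−t) + m) = 1/(1 − 0.682×0.63 + 0.41) = 1/0.98034 ≈ 1.02.
The transfer multiplier is c × k ≈ 0.696, so ΔY = k × (c·ΔTR) = (+€128.216 billion) / 0.98034 ≈ +€131 billion.

+€131 billion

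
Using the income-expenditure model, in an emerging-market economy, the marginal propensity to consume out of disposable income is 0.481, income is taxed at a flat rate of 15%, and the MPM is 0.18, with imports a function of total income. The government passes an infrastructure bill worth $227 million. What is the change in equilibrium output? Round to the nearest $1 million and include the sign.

Expenditure multiplier = 1/(1 − c(1−t) + m) = 1/(1 − 0.481×0.85 + 0.18) = 1/0.77115 ≈ 1.297.
ΔY = k × ΔG = (+$227 million) / 0.77115 ≈ +$294 million.

+$294 million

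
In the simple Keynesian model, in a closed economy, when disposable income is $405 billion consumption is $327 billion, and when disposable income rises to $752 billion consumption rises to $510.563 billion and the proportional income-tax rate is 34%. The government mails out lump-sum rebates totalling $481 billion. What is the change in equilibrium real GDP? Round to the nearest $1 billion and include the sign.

+$391 billion

MPC = ΔC/ΔYd = (510.563 − 327)/(752 − 405) = 183.563/347 = 0.529.
A lump-sum tax change of −$481 billion shifts disposable income by +$481 billion; first-round consumption changes by −c × ΔT = −0.529 × (−$481 billion) = +$254.449 billion.
Expenditure multiplier = 1/(1 − c(1−t)) = 1/(1 − 0.529×0.66) = 1/0.65086 ≈ 1.536.
The tax multiplier is −c × k ≈ −0.813, so ΔY = k × (−c·ΔT) = (+$254.449 billion) / 0.65086 ≈ +$391 billion.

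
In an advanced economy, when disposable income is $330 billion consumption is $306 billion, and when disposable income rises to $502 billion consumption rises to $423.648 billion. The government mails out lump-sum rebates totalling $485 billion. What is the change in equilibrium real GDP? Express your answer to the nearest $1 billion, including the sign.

+$1,050 billion

MPC = ΔC/ΔYd = (423.648 − 306)/(502 − 330) = 117.648/172 = 0.684.
A lump-sum tax change of −$485 billion shifts disposable income by +$485 billion; first-round consumption changes by −c × ΔT = −0.684 × (−$485 billion) = +$331.74 billion.
Expenditure multiplier = 1/(1 − MPC) = 1/(1 − 0.684) = 1/0.316 ≈ 3.165.
The tax multiplier is −c × k ≈ −2.165, so ΔY = k × (−c·ΔT) = (+$331.74 billion) / 0.316 ≈ +$1,050 billion.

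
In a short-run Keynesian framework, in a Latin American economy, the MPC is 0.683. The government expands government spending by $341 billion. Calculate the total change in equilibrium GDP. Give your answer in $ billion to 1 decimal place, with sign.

Spending multiplier = 1/(1 − MPC) = 1/(1 − 0.683) = 1/0.317 ≈ 3.155.
ΔY = k × ΔG = (+$341 billion) / 0.317 ≈ +$1,075.7 billion.

+$1,075.7 billion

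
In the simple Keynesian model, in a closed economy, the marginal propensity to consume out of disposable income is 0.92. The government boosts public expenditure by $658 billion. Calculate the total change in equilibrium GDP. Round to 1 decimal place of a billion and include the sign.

+$8,225.0 billion

Spending multiplier = 1/(1 − MPC) = 1/(1 − 0.92) = 1/0.08 = 12.5.
ΔY = k × ΔG = (+$658 billion) / 0.08 = +$8,225 billion.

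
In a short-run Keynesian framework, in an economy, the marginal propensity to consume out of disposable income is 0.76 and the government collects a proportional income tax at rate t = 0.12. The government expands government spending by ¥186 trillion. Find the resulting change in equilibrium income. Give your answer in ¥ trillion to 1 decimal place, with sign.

+¥561.6 trillion

Government-spending multiplier = 1/(1 − c(1−t)) = 1/(1 − 0.76×0.88) = 1/0.3312 ≈ 3.019.
ΔY = k × ΔG = (+¥186 trillion) / 0.3312 ≈ +¥561.6 trillion.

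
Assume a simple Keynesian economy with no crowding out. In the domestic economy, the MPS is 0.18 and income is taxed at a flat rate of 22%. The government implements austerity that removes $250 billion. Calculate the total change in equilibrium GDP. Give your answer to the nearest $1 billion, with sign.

−$694 billion

MPC = 1 − MPS = 1 − 0.18 = 0.82.
Expenditure multiplier = 1/(1 − c(1−t)) = 1/(1 − 0.82×0.78) = 1/0.3604 ≈ 2.775.
ΔY = k × ΔG = (−$250 billion) / 0.3604 ≈ −$694 billion.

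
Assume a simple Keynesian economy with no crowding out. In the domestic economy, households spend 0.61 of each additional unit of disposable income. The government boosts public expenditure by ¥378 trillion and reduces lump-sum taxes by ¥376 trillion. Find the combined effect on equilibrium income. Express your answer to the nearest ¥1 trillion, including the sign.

+¥1,557 trillion

Expenditure multiplier = 1/(1 − MPC) = 1/(1 − 0.61) = 1/0.39 ≈ 2.564.
ΔG contributes k·ΔG = (+¥378 trillion) / 0.39 ≈ +¥969.2 trillion.
ΔT of −¥376 trillion changes first-round spending by −c·ΔT = +¥229.36 trillion, contributing k·(−c·ΔT) = (+¥229.36 trillion) / 0.39 ≈ +¥588.1 trillion.
Net ΔY = k(ΔG − c·ΔT) = (+¥607.36 trillion) / 0.39 ≈ +¥1,557 trillion.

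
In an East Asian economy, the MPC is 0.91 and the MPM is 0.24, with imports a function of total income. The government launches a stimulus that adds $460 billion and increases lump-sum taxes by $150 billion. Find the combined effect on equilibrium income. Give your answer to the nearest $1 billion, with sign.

+$980 billion

Expenditure multiplier = 1/(1 − c + m) = 1/(1 − 0.91 + 0.24) = 1/0.33 ≈ 3.03.
ΔG contributes k·ΔG = (+$460 billion) / 0.33 ≈ +$1,393.9 billion.
ΔT of +$150 billion changes first-round spending by −c·ΔT = −$136.5 billion, contributing k·(−c·ΔT) = (−$136.5 billion) / 0.33 ≈ −$413.6 billion.
Net ΔY = k(ΔG − c·ΔT) = (+$323.5 billion) / 0.33 ≈ +$980 billion.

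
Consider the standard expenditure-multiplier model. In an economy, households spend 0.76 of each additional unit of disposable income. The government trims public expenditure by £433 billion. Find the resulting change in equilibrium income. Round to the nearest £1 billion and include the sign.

−£1,804 billion

Government-spending multiplier = 1/(1 − MPC) = 1/(1 − 0.76) = 1/0.24 ≈ 4.167.
ΔY = k × ΔG = (−£433 billion) / 0.24 ≈ −£1,804 billion.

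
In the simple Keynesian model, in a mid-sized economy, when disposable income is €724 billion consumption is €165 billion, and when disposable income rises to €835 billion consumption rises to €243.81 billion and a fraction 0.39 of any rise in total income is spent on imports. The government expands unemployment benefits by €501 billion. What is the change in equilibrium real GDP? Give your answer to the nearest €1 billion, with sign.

MPC = ΔC/ΔYd = (243.81 − 165)/(835 − 724) = 78.81/111 = 0.71.
The transfer change shifts disposable income by +€501 billion, so first-round consumption changes by c·ΔTR = 0.71 × (+€501 billion) = +€355.71 billion.
Expenditure multiplier = 1/(1 − c + m) = 1/(1 − 0.71 + 0.39) = 1/0.68 ≈ 1.471.
The transfer multiplier is c × k ≈ 1.044, so ΔY = k × (c·ΔTR) = (+€355.71 billion) / 0.68 ≈ +€523 billion.

+€523 billion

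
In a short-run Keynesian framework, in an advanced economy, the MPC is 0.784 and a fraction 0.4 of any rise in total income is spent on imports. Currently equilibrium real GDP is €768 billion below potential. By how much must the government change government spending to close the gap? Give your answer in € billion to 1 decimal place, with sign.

Spending multiplier = 1/(1 − c + m) = 1/(1 − 0.784 + 0.4) = 1/0.616 ≈ 1.623.
Need ΔY = +€768 billion, so ΔG = ΔY/k = (+€768 billion) × 0.616 ≈ +€473.1 billion.
The government should increase government spending by €473.1 billion.

+€473.1 billion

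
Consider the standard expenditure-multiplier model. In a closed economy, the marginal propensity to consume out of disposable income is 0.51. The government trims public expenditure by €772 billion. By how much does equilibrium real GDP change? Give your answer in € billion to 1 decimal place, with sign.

−€1,575.5 billion

Government-spending multiplier = 1/(1 − MPC) = 1/(1 − 0.51) = 1/0.49 ≈ 2.041.
ΔY = k × ΔG = (−€772 billion) / 0.49 ≈ −€1,575.5 billion.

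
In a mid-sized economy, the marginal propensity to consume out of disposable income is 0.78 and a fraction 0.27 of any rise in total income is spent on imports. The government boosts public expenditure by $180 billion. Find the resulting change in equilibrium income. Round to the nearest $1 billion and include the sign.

+$367 billion

Spending multiplier = 1/(1 − c + m) = 1/(1 − 0.78 + 0.27) = 1/0.49 ≈ 2.041.
ΔY = k × ΔG = (+$180 billion) / 0.49 ≈ +$367 billion.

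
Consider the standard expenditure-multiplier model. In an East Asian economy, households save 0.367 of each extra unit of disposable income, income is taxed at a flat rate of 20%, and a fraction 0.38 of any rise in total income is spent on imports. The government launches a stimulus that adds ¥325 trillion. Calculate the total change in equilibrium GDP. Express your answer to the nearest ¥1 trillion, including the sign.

MPC = 1 − MPS = 1 − 0.367 = 0.633.
Expenditure multiplier = 1/(1 − c(1−t) + m) = 1/(1 − 0.633×0.8 + 0.38) = 1/0.8736 ≈ 1.145.
ΔY = k × ΔG = (+¥325 trillion) / 0.8736 ≈ +¥372 trillion.

+¥372 trillion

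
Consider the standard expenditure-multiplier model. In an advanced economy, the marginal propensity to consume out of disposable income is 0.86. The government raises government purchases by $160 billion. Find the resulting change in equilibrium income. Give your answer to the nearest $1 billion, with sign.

Expenditure multiplier = 1/(1 − MPC) = 1/(1 − 0.86) = 1/0.14 ≈ 7.143.
ΔY = k × ΔG = (+$160 billion) / 0.14 ≈ +$1,143 billion.

+$1,143 billion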